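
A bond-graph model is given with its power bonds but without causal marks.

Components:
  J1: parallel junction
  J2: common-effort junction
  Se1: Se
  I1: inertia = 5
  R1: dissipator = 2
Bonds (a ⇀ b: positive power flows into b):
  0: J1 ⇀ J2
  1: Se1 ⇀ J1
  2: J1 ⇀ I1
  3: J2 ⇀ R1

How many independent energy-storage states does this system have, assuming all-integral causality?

1  (I1 all integral)

β1 stroke→J1  (Se1 (Se) sets effort on bond)
β0 stroke→J2  (J1: bond 1 brought effort, rest push out)
β2 stroke→I1  (J1: bond 1 brought effort, rest push out)
β3 stroke→R1  (J2: bond 0 brought effort, rest push out)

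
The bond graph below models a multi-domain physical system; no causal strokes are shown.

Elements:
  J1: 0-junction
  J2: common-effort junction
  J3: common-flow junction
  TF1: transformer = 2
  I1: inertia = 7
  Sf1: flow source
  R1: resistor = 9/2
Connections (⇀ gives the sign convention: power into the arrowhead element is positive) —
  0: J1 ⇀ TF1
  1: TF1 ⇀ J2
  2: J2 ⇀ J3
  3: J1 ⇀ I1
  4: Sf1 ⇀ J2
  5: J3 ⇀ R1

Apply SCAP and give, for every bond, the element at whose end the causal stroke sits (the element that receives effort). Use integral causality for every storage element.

bond 4 stroke at Sf1  (Sf1: flow source, stroke at near end)
bond 3 stroke at I1  (I1 outputs flow p/I1)
bond 0 stroke at J1  (only one effort-in slot at J1)
bond 1 stroke at TF1  (TF TF1: opposite of bond 0)
bond 2 stroke at J2  (J2: last free bond brings effort in)
bond 5 stroke at J3  (J3: bond 2 brought flow, rest push out)

β0 stroke→J1
β1 stroke→TF1
β2 stroke→J2
β3 stroke→I1
β4 stroke→Sf1
β5 stroke→J3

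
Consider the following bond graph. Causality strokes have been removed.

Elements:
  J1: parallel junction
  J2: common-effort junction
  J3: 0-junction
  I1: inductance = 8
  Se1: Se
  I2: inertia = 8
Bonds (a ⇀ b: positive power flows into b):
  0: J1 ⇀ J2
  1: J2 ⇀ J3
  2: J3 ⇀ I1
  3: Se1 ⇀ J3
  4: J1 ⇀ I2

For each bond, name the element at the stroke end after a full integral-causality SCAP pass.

b3 stroke→J3  (source Se1 imposes e)
b1 stroke→J2  (0-jn J3 has e-setter on 3)
b2 stroke→I1  (J3 effort already set via bond 3)
b0 stroke→J1  (0-jn J2 has e-setter on 1)
b4 stroke→I2  (J1: bond 0 brought effort, rest push out)

b0 →J1
b1 →J2
b2 →I1
b3 →J3
b4 →I2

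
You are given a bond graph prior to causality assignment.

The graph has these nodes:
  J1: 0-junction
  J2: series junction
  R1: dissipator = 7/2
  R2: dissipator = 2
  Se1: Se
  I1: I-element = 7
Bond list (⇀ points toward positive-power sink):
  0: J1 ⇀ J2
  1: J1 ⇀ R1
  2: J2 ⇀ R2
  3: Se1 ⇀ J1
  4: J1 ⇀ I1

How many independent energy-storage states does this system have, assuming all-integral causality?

1  (I1 all integral)

b3 stroke→J1  (Se1 fixes effort; stroke away)
b0 stroke→J2  (common-e at J1 fixed by 3)
b1 stroke→R1  (common-e at J1 fixed by 3)
b4 stroke→I1  (common-e at J1 fixed by 3)
b2 stroke→R2  (J2 needs exactly one f-in)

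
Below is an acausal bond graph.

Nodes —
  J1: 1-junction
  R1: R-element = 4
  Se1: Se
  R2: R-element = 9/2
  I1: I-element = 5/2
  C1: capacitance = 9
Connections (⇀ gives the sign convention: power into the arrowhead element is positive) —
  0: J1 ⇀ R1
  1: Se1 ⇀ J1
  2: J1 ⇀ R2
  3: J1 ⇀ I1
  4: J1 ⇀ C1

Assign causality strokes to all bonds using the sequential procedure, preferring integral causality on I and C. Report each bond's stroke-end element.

#1 |J1  (Se1 fixes effort; stroke away)
#3 |I1  (I1 outputs flow p/I1)
#0 |J1  (J1 flow already set via bond 3)
#2 |J1  (J1 flow already set via bond 3)
#4 |J1  (J1: bond 3 brought flow, rest push out)

β0 stroke at J1
β1 stroke at J1
β2 stroke at J1
β3 stroke at I1
β4 stroke at J1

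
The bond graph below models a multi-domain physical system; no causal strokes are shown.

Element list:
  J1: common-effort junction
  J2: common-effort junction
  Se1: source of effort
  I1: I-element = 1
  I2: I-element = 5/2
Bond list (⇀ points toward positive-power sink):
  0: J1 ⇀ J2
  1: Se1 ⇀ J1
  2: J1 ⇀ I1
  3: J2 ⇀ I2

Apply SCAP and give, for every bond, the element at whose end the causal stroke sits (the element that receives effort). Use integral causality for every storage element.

b0 stroke→J2
b1 stroke→J1
b2 stroke→I1
b3 stroke→I2

#1 stroke at J1  (source Se1 imposes e)
#0 stroke at J2  (J1: bond 1 brought effort, rest push out)
#2 stroke at I1  (J1: bond 1 brought effort, rest push out)
#3 stroke at I2  (J2 effort already set via bond 0)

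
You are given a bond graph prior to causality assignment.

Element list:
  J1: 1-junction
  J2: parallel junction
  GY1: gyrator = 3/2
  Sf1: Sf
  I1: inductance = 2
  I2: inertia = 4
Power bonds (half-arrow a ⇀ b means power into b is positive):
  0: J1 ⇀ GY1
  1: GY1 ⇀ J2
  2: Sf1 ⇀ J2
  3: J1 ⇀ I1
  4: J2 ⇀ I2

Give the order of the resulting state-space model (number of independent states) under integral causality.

2  (I1, I2 all integral)

#2 →Sf1  (Sf1 (Sf) sets flow on bond)
#3 →I1  (I1 integral (f out))
#0 →J1  (1-jn J1 has f-setter on 3)
#1 →J2  (GY1: gyrator matches bond 0)
#4 →I2  (J2: bond 1 brought effort, rest push out)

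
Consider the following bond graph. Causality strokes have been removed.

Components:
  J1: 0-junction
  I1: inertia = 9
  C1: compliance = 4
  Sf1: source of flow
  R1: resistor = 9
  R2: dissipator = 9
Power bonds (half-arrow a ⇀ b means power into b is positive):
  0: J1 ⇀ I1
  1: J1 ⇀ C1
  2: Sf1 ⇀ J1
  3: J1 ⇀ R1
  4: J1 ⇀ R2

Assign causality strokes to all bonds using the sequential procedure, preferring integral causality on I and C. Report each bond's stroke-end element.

#2 stroke at Sf1  (source Sf1 imposes f)
#0 stroke at I1  (I1 outputs flow p/I1)
#1 stroke at J1  (C1 integral (e out))
#3 stroke at R1  (J1 effort already set via bond 1)
#4 stroke at R2  (0-jn J1 has e-setter on 1)

#0 →I1
#1 →J1
#2 →Sf1
#3 →R1
#4 →R2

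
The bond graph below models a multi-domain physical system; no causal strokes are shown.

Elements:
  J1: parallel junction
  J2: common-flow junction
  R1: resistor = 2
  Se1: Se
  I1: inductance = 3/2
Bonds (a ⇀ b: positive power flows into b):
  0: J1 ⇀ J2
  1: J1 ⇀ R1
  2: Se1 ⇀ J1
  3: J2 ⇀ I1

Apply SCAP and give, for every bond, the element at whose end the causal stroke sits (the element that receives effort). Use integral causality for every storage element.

#0 →J2
#1 →R1
#2 →J1
#3 →I1

bond 2 |J1  (Se1: effort source, stroke at far end)
bond 0 |J2  (0-jn J1 has e-setter on 2)
bond 1 |R1  (0-jn J1 has e-setter on 2)
bond 3 |I1  (only one flow-in slot at J2)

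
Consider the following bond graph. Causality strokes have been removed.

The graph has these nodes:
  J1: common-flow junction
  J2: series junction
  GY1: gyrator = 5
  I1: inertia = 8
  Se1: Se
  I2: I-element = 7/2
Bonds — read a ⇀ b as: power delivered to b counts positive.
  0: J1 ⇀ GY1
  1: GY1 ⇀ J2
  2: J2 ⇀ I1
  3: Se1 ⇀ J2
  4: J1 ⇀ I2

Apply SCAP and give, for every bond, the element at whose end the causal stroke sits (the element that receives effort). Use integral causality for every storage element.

b0 →J1
b1 →J2
b2 →I1
b3 →J2
b4 →I2

#3 stroke→J2  (Se1: effort source, stroke at far end)
#2 stroke→I1  (I1 outputs flow p/I1)
#1 stroke→J2  (common-f at J2 fixed by 2)
#0 stroke→J1  (through GY1, causality inverts; strokes same side of GY1)
#4 stroke→I2  (closing 1-jn rule on J1)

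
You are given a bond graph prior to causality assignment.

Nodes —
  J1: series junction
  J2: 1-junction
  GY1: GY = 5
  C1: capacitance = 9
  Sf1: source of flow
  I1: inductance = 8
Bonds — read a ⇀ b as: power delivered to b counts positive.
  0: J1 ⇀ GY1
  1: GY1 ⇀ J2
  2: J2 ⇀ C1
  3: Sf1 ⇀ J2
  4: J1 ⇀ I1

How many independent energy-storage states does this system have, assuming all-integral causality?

2  (C1, I1 all integral)

bond 3 |Sf1  (Sf1: flow source, stroke at near end)
bond 1 |J2  (J2 flow already set via bond 3)
bond 2 |J2  (J2: bond 3 brought flow, rest push out)
bond 0 |J1  (through GY1, causality inverts; strokes same side of GY1)
bond 4 |I1  (only one flow-in slot at J1)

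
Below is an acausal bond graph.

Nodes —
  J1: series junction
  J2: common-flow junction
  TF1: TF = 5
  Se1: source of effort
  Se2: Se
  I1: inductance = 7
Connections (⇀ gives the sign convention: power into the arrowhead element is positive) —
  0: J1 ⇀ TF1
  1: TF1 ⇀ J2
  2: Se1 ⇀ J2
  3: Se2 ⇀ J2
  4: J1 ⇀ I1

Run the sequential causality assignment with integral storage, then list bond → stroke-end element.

β0 →J1
β1 →TF1
β2 →J2
β3 →J2
β4 →I1

#2 stroke at J2  (Se1 (Se) sets effort on bond)
#3 stroke at J2  (Se2 fixes effort; stroke away)
#1 stroke at TF1  (closing 1-jn rule on J2)
#0 stroke at J1  (TF1 one-in-one-out from 1)
#4 stroke at I1  (J1 needs exactly one f-in)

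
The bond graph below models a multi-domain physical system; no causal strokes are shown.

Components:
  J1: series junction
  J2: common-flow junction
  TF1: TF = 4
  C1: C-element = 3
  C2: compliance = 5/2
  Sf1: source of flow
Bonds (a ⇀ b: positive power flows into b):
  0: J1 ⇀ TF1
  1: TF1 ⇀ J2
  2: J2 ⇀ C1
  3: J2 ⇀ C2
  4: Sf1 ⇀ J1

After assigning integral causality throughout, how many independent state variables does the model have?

2  (C1, C2 all integral)

β4 →Sf1  (Sf1 fixes flow; stroke at Sf1)
β0 →J1  (J1: bond 4 brought flow, rest push out)
β1 →TF1  (TF1: transformer flips bond 0)
β2 →J2  (1-jn J2 has f-setter on 1)
β3 →J2  (J2: bond 1 brought flow, rest push out)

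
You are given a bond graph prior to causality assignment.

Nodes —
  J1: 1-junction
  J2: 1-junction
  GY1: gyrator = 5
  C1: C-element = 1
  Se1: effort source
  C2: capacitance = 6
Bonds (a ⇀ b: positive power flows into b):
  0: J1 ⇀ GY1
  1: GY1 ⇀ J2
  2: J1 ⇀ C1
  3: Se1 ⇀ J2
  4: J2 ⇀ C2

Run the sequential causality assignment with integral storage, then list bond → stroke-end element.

#3 →J2  (source Se1 imposes e)
#2 →J1  (C1 outputs effort q/C1)
#0 →GY1  (closing 1-jn rule on J1)
#1 →GY1  (through GY1, causality inverts; strokes same side of GY1)
#4 →J2  (1-jn J2 has f-setter on 1)

bond 0 stroke→GY1
bond 1 stroke→GY1
bond 2 stroke→J1
bond 3 stroke→J2
bond 4 stroke→J2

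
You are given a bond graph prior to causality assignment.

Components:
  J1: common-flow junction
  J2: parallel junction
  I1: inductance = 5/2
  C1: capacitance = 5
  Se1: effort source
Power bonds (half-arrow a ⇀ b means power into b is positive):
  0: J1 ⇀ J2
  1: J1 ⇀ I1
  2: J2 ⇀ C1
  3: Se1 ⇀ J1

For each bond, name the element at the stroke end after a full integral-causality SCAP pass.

#3 stroke→J1  (source Se1 imposes e)
#1 stroke→I1  (I1: I, integral causality)
#0 stroke→J1  (1-jn J1 has f-setter on 1)
#2 stroke→J2  (J2 needs exactly one e-in)

bond 0 stroke→J1
bond 1 stroke→I1
bond 2 stroke→J2
bond 3 stroke→J1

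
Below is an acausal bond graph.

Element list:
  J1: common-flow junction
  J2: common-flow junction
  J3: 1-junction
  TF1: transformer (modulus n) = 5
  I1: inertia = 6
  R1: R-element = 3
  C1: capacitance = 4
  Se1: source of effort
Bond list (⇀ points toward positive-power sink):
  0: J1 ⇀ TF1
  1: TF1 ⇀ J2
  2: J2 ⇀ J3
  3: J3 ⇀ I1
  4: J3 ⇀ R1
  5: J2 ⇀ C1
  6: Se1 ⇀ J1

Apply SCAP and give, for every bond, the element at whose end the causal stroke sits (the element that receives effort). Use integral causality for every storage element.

b6 stroke→J1  (Se1 fixes effort; stroke away)
b0 stroke→TF1  (J1 needs exactly one f-in)
b1 stroke→J2  (TF1: transformer flips bond 0)
b3 stroke→I1  (prefer integral on I1)
b2 stroke→J3  (1-jn J3 has f-setter on 3)
b4 stroke→J3  (common-f at J3 fixed by 3)
b5 stroke→J2  (J2: bond 2 brought flow, rest push out)

b0 |TF1
b1 |J2
b2 |J3
b3 |I1
b4 |J3
b5 |J2
b6 |J1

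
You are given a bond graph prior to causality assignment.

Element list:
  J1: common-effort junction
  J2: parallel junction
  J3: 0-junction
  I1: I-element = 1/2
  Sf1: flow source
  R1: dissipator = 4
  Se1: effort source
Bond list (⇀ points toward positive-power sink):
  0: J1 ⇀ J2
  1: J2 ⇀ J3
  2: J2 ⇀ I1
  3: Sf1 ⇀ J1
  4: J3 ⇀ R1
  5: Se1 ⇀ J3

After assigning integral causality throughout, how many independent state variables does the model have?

1  (I1 all integral)

#3 |Sf1  (Sf1 (Sf) sets flow on bond)
#5 |J3  (source Se1 imposes e)
#0 |J1  (J1 needs exactly one e-in)
#1 |J2  (J3 effort already set via bond 5)
#4 |R1  (common-e at J3 fixed by 5)
#2 |I1  (J2: bond 1 brought effort, rest push out)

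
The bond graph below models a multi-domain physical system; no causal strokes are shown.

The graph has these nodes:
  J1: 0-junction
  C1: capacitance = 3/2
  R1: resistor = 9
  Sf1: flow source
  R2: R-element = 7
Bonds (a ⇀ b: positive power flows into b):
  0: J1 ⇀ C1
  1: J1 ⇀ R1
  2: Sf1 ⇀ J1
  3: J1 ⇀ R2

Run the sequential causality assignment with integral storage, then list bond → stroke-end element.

β2 stroke at Sf1  (Sf1: flow source, stroke at near end)
β0 stroke at J1  (C1: C, integral causality)
β1 stroke at R1  (0-jn J1 has e-setter on 0)
β3 stroke at R2  (J1 effort already set via bond 0)

bond 0 stroke→J1
bond 1 stroke→R1
bond 2 stroke→Sf1
bond 3 stroke→R2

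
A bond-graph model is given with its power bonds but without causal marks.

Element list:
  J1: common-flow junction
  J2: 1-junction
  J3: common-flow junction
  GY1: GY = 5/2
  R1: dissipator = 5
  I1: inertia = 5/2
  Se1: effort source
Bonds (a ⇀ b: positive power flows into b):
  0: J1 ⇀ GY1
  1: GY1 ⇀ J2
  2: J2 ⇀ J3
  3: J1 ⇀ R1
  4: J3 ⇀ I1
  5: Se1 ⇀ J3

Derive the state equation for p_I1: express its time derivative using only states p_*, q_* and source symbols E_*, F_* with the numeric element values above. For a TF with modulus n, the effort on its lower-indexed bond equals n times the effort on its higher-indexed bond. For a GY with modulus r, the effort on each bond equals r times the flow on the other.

β5 stroke at J3  (Se1: effort source, stroke at far end)
β4 stroke at I1  (I1 outputs flow p/I1)
β2 stroke at J3  (1-jn J3 has f-setter on 4)
β1 stroke at J2  (common-f at J2 fixed by 2)
β0 stroke at J1  (GY1: gyrator matches bond 1)
β3 stroke at R1  (only one flow-in slot at J1)

dp_I1/dt = E_Se1 - p_I1/2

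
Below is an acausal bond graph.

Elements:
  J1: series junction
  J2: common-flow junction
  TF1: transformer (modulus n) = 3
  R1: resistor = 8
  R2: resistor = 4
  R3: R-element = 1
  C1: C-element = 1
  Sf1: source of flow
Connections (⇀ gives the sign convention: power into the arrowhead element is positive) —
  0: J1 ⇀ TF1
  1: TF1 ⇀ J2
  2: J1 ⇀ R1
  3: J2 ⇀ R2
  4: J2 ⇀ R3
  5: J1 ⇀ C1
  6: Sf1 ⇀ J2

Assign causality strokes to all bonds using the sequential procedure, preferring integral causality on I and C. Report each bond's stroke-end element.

#0 stroke at TF1
#1 stroke at J2
#2 stroke at J1
#3 stroke at J2
#4 stroke at J2
#5 stroke at J1
#6 stroke at Sf1

bond 6 stroke→Sf1  (Sf1 (Sf) sets flow on bond)
bond 1 stroke→J2  (J2 flow already set via bond 6)
bond 3 stroke→J2  (common-f at J2 fixed by 6)
bond 4 stroke→J2  (common-f at J2 fixed by 6)
bond 0 stroke→TF1  (TF1: transformer flips bond 1)
bond 2 stroke→J1  (common-f at J1 fixed by 0)
bond 5 stroke→J1  (J1: bond 0 brought flow, rest push out)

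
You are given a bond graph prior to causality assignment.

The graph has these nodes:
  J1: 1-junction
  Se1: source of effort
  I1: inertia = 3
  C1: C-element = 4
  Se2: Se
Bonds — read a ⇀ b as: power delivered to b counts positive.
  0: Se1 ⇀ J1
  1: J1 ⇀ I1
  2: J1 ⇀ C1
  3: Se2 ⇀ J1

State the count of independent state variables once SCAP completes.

2  (C1, I1 all integral)

β0 stroke at J1  (Se1: effort source, stroke at far end)
β3 stroke at J1  (Se2 (Se) sets effort on bond)
β1 stroke at I1  (I1: I, integral causality)
β2 stroke at J1  (J1: bond 1 brought flow, rest push out)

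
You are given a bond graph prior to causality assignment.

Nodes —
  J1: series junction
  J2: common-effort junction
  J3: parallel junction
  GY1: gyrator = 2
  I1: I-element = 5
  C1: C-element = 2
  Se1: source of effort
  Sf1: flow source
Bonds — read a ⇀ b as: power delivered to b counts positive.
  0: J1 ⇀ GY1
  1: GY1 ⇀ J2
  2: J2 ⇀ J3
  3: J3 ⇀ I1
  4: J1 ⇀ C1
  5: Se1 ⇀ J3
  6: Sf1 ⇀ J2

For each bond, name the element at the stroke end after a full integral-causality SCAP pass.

#0 stroke→GY1
#1 stroke→GY1
#2 stroke→J2
#3 stroke→I1
#4 stroke→J1
#5 stroke→J3
#6 stroke→Sf1

β5 |J3  (Se1 fixes effort; stroke away)
β6 |Sf1  (source Sf1 imposes f)
β2 |J2  (common-e at J3 fixed by 5)
β3 |I1  (common-e at J3 fixed by 5)
β1 |GY1  (J2: bond 2 brought effort, rest push out)
β0 |GY1  (GY1: gyrator matches bond 1)
β4 |J1  (J1 flow already set via bond 0)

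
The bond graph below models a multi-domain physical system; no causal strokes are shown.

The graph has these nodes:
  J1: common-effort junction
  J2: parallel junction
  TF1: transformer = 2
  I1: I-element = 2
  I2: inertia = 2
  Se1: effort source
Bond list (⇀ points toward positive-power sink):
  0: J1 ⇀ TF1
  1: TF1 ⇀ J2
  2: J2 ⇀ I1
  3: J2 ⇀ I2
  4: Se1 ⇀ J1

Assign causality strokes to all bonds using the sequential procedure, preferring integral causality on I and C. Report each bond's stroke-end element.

bond 0 stroke→TF1
bond 1 stroke→J2
bond 2 stroke→I1
bond 3 stroke→I2
bond 4 stroke→J1

#4 →J1  (Se1 (Se) sets effort on bond)
#0 →TF1  (J1: bond 4 brought effort, rest push out)
#1 →J2  (TF TF1: opposite of bond 0)
#2 →I1  (common-e at J2 fixed by 1)
#3 →I2  (J2: bond 1 brought effort, rest push out)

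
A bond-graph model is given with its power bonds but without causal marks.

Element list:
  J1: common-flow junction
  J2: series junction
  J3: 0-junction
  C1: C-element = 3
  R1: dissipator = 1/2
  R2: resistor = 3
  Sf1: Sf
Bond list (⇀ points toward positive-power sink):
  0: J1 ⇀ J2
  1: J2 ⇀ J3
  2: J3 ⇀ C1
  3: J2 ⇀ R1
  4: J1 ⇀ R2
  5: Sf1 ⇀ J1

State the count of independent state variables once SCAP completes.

1  (C1 all integral)

β5 stroke at Sf1  (Sf1 (Sf) sets flow on bond)
β0 stroke at J1  (1-jn J1 has f-setter on 5)
β4 stroke at J1  (J1: bond 5 brought flow, rest push out)
β1 stroke at J2  (common-f at J2 fixed by 0)
β3 stroke at J2  (J2: bond 0 brought flow, rest push out)
β2 stroke at J3  (only one effort-in slot at J3)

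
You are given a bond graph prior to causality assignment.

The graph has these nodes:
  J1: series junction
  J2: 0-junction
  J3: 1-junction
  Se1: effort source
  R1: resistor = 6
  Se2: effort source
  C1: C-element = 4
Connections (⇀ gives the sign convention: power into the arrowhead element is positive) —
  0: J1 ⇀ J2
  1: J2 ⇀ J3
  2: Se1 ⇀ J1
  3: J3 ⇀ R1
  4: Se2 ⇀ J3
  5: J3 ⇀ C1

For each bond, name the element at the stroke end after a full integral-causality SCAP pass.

bond 0 →J2
bond 1 →J3
bond 2 →J1
bond 3 →R1
bond 4 →J3
bond 5 →J3

b2 |J1  (Se1 (Se) sets effort on bond)
b4 |J3  (Se2 fixes effort; stroke away)
b0 |J2  (only one flow-in slot at J1)
b1 |J3  (common-e at J2 fixed by 0)
b5 |J3  (C1: C, integral causality)
b3 |R1  (J3: last free bond brings flow in)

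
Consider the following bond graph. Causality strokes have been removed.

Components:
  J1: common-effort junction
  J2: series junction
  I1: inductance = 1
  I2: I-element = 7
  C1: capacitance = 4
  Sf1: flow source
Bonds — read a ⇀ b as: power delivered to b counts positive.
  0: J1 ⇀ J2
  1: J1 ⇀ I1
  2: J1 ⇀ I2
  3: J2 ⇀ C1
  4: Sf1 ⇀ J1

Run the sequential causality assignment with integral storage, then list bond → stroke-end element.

bond 0 →J1
bond 1 →I1
bond 2 →I2
bond 3 →J2
bond 4 →Sf1

#4 stroke at Sf1  (source Sf1 imposes f)
#1 stroke at I1  (I1 outputs flow p/I1)
#2 stroke at I2  (prefer integral on I2)
#0 stroke at J1  (only one effort-in slot at J1)
#3 stroke at J2  (common-f at J2 fixed by 0)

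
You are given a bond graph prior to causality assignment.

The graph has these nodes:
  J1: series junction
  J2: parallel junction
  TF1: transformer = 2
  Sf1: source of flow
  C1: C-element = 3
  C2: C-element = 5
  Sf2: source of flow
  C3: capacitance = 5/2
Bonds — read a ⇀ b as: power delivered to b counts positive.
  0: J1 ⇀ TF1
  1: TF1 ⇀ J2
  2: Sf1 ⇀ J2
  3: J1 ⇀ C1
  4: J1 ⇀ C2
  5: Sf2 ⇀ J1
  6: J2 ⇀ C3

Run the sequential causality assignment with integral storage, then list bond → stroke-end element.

#2 |Sf1  (source Sf1 imposes f)
#5 |Sf2  (source Sf2 imposes f)
#0 |J1  (J1 flow already set via bond 5)
#3 |J1  (J1: bond 5 brought flow, rest push out)
#4 |J1  (common-f at J1 fixed by 5)
#1 |TF1  (through TF1, causality passes straight; one stroke at TF1)
#6 |J2  (J2: last free bond brings effort in)

β0 →J1
β1 →TF1
β2 →Sf1
β3 →J1
β4 →J1
β5 →Sf2
β6 →J2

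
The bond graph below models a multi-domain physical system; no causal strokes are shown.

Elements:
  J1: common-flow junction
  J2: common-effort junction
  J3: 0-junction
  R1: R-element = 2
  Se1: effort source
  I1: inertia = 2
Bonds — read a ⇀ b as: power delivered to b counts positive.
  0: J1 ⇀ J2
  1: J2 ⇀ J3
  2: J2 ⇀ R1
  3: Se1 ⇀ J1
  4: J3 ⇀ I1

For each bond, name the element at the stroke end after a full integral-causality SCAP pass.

β0 →J2
β1 →J3
β2 →R1
β3 →J1
β4 →I1

β3 stroke at J1  (Se1 (Se) sets effort on bond)
β0 stroke at J2  (only one flow-in slot at J1)
β1 stroke at J3  (0-jn J2 has e-setter on 0)
β2 stroke at R1  (common-e at J2 fixed by 0)
β4 stroke at I1  (common-e at J3 fixed by 1)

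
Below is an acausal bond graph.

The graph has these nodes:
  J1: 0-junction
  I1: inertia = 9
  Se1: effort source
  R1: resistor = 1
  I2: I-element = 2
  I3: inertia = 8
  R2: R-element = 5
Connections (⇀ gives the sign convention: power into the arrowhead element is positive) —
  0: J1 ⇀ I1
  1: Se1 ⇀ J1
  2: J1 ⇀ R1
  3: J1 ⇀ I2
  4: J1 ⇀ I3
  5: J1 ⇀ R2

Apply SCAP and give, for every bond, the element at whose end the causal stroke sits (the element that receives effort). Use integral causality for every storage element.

#0 stroke→I1
#1 stroke→J1
#2 stroke→R1
#3 stroke→I2
#4 stroke→I3
#5 stroke→R2

bond 1 →J1  (source Se1 imposes e)
bond 0 →I1  (common-e at J1 fixed by 1)
bond 2 →R1  (J1: bond 1 brought effort, rest push out)
bond 3 →I2  (common-e at J1 fixed by 1)
bond 4 →I3  (J1: bond 1 brought effort, rest push out)
bond 5 →R2  (0-jn J1 has e-setter on 1)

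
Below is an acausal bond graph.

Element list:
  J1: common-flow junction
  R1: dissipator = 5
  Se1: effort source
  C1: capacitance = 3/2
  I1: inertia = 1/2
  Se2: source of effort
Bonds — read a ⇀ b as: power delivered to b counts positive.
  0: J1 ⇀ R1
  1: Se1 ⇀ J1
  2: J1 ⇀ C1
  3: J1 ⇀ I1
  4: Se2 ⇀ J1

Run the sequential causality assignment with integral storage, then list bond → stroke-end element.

β0 stroke at J1
β1 stroke at J1
β2 stroke at J1
β3 stroke at I1
β4 stroke at J1

bond 1 stroke→J1  (source Se1 imposes e)
bond 4 stroke→J1  (Se2 fixes effort; stroke away)
bond 2 stroke→J1  (C1 integral (e out))
bond 3 stroke→I1  (I1 outputs flow p/I1)
bond 0 stroke→J1  (J1: bond 3 brought flow, rest push out)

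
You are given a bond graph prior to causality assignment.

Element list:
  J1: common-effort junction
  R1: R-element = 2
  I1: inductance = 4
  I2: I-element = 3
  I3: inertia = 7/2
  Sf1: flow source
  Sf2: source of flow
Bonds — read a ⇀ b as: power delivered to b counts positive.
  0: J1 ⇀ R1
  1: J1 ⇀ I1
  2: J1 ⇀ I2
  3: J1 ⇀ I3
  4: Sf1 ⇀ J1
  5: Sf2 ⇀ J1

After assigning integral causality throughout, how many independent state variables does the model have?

b4 stroke→Sf1  (Sf1: flow source, stroke at near end)
b5 stroke→Sf2  (Sf2 (Sf) sets flow on bond)
b1 stroke→I1  (I1 integral (f out))
b2 stroke→I2  (I2: I, integral causality)
b3 stroke→I3  (I3 integral (f out))
b0 stroke→J1  (closing 0-jn rule on J1)

3  (I1, I2, I3 all integral)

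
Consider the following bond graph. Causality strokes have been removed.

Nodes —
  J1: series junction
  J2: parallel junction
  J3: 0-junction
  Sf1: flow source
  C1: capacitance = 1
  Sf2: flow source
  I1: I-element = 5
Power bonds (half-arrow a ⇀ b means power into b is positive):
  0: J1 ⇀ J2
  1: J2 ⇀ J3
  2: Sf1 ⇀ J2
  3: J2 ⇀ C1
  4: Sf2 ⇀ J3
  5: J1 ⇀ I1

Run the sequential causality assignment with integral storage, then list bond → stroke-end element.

b2 stroke at Sf1  (Sf1 (Sf) sets flow on bond)
b4 stroke at Sf2  (Sf2 fixes flow; stroke at Sf2)
b1 stroke at J3  (J3 needs exactly one e-in)
b3 stroke at J2  (C1 integral (e out))
b0 stroke at J1  (J2 effort already set via bond 3)
b5 stroke at I1  (closing 1-jn rule on J1)

bond 0 →J1
bond 1 →J3
bond 2 →Sf1
bond 3 →J2
bond 4 →Sf2
bond 5 →I1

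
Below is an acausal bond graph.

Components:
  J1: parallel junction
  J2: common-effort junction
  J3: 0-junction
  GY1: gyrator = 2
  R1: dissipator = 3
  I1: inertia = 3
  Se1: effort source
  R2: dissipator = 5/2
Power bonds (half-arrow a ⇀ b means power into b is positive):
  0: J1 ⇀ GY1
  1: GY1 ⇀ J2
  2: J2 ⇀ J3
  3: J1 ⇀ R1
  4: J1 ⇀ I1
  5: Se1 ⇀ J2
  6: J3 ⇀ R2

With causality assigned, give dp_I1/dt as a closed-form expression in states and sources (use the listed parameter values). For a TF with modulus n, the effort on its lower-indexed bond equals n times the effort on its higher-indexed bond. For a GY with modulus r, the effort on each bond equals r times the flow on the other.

dp_I1/dt = -3*E_Se1/2 - p_I1

#5 stroke→J2  (Se1 fixes effort; stroke away)
#1 stroke→GY1  (J2: bond 5 brought effort, rest push out)
#2 stroke→J3  (J2: bond 5 brought effort, rest push out)
#6 stroke→R2  (J3: bond 2 brought effort, rest push out)
#0 stroke→GY1  (GY1: gyrator matches bond 1)
#4 stroke→I1  (I1: I, integral causality)
#3 stroke→J1  (closing 0-jn rule on J1)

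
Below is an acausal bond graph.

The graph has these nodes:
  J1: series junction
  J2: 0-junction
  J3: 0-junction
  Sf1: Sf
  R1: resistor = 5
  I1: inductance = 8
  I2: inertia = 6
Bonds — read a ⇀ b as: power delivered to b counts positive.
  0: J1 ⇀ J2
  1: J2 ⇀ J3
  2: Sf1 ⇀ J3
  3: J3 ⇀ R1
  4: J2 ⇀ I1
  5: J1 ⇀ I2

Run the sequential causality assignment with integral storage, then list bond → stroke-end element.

bond 2 |Sf1  (Sf1 fixes flow; stroke at Sf1)
bond 4 |I1  (I1: I, integral causality)
bond 5 |I2  (I2 integral (f out))
bond 0 |J1  (J1: bond 5 brought flow, rest push out)
bond 1 |J2  (J2: last free bond brings effort in)
bond 3 |J3  (J3: last free bond brings effort in)

bond 0 →J1
bond 1 →J2
bond 2 →Sf1
bond 3 →J3
bond 4 →I1
bond 5 →I2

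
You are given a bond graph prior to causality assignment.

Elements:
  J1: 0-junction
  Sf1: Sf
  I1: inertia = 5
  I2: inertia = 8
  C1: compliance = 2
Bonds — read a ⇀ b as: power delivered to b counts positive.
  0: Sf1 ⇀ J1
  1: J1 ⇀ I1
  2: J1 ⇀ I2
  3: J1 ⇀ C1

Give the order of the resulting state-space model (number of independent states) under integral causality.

3  (C1, I1, I2 all integral)

#0 stroke at Sf1  (Sf1 fixes flow; stroke at Sf1)
#1 stroke at I1  (I1 integral (f out))
#2 stroke at I2  (I2 outputs flow p/I2)
#3 stroke at J1  (J1 needs exactly one e-in)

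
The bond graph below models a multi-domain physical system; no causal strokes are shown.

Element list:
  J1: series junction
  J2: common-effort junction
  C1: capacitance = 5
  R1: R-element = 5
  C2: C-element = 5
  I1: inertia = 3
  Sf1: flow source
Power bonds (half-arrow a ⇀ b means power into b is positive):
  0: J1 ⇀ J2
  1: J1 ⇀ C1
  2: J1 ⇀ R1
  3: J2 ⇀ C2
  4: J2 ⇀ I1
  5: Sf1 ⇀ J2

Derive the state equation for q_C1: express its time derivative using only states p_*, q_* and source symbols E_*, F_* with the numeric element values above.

β5 stroke at Sf1  (source Sf1 imposes f)
β1 stroke at J1  (C1: C, integral causality)
β3 stroke at J2  (C2 integral (e out))
β0 stroke at J1  (J2 effort already set via bond 3)
β4 stroke at I1  (common-e at J2 fixed by 3)
β2 stroke at R1  (J1 needs exactly one f-in)

dq_C1/dt = -q_C1/25 - q_C2/25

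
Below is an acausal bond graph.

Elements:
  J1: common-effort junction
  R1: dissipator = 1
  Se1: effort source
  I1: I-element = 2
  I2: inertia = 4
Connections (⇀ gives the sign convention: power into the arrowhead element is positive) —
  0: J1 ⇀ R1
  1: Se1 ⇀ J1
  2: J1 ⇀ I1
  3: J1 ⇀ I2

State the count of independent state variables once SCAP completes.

b1 stroke at J1  (source Se1 imposes e)
b0 stroke at R1  (common-e at J1 fixed by 1)
b2 stroke at I1  (J1: bond 1 brought effort, rest push out)
b3 stroke at I2  (J1 effort already set via bond 1)

2  (I1, I2 all integral)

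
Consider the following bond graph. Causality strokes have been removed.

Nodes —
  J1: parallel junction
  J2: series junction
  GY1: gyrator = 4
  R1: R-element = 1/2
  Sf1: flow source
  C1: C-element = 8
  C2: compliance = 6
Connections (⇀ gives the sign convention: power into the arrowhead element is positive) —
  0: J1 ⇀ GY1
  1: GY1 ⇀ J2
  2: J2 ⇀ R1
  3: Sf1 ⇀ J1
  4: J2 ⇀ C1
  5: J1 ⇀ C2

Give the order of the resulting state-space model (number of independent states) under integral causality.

b3 |Sf1  (source Sf1 imposes f)
b4 |J2  (prefer integral on C1)
b5 |J1  (C2 outputs effort q/C2)
b0 |GY1  (0-jn J1 has e-setter on 5)
b1 |GY1  (through GY1, causality inverts; strokes same side of GY1)
b2 |J2  (J2: bond 1 brought flow, rest push out)

2  (C1, C2 all integral)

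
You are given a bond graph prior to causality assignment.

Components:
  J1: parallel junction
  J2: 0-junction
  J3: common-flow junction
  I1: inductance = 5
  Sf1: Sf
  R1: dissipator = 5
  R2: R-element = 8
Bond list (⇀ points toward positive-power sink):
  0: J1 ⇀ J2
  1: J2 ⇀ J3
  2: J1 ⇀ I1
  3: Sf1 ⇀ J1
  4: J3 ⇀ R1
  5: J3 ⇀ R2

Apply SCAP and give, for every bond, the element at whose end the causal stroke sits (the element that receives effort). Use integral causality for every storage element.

#0 →J1
#1 →J2
#2 →I1
#3 →Sf1
#4 →J3
#5 →J3

bond 3 →Sf1  (Sf1 (Sf) sets flow on bond)
bond 2 →I1  (I1: I, integral causality)
bond 0 →J1  (J1: last free bond brings effort in)
bond 1 →J2  (only one effort-in slot at J2)
bond 4 →J3  (common-f at J3 fixed by 1)
bond 5 →J3  (1-jn J3 has f-setter on 1)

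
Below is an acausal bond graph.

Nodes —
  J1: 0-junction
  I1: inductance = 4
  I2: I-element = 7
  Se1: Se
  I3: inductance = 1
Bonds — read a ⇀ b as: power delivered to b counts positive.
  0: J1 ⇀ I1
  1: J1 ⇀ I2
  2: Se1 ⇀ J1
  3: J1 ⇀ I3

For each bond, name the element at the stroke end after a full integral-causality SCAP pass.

bond 2 →J1  (Se1 (Se) sets effort on bond)
bond 0 →I1  (J1: bond 2 brought effort, rest push out)
bond 1 →I2  (common-e at J1 fixed by 2)
bond 3 →I3  (J1 effort already set via bond 2)

#0 stroke at I1
#1 stroke at I2
#2 stroke at J1
#3 stroke at I3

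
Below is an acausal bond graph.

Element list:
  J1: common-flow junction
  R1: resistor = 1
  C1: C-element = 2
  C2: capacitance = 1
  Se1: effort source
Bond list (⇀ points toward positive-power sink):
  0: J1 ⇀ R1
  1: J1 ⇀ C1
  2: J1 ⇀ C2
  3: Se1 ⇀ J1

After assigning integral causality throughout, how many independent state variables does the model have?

#3 |J1  (source Se1 imposes e)
#1 |J1  (prefer integral on C1)
#2 |J1  (C2 outputs effort q/C2)
#0 |R1  (only one flow-in slot at J1)

2  (C1, C2 all integral)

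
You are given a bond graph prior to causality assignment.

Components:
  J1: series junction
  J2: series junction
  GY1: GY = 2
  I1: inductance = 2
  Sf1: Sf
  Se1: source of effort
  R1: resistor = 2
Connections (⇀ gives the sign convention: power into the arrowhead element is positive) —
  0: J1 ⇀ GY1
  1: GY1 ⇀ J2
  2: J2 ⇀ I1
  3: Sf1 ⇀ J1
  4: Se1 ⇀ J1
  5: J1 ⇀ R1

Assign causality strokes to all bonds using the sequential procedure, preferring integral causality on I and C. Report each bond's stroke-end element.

b3 |Sf1  (source Sf1 imposes f)
b4 |J1  (Se1 (Se) sets effort on bond)
b0 |J1  (common-f at J1 fixed by 3)
b5 |J1  (J1: bond 3 brought flow, rest push out)
b1 |J2  (GY GY1: same side as bond 0)
b2 |I1  (J2: last free bond brings flow in)

bond 0 →J1
bond 1 →J2
bond 2 →I1
bond 3 →Sf1
bond 4 →J1
bond 5 →J1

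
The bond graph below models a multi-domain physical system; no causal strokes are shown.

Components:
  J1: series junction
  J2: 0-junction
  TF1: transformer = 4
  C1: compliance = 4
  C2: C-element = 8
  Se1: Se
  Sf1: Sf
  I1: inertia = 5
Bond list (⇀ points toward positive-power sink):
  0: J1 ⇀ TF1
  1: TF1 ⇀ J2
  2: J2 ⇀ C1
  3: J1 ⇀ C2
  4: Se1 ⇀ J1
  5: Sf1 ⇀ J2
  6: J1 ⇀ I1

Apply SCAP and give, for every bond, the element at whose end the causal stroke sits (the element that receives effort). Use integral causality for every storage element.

bond 0 stroke→J1
bond 1 stroke→TF1
bond 2 stroke→J2
bond 3 stroke→J1
bond 4 stroke→J1
bond 5 stroke→Sf1
bond 6 stroke→I1

β4 stroke at J1  (Se1 (Se) sets effort on bond)
β5 stroke at Sf1  (Sf1: flow source, stroke at near end)
β2 stroke at J2  (C1 integral (e out))
β1 stroke at TF1  (common-e at J2 fixed by 2)
β0 stroke at J1  (TF TF1: opposite of bond 1)
β3 stroke at J1  (prefer integral on C2)
β6 stroke at I1  (J1: last free bond brings flow in)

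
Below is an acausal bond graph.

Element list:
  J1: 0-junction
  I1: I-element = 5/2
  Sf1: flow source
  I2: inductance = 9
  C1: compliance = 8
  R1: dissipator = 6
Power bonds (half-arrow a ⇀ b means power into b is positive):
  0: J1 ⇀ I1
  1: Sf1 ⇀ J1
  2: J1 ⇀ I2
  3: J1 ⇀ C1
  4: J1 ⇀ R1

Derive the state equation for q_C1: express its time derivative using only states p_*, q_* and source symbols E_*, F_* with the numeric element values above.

b1 |Sf1  (Sf1 (Sf) sets flow on bond)
b0 |I1  (I1 outputs flow p/I1)
b2 |I2  (prefer integral on I2)
b3 |J1  (C1 outputs effort q/C1)
b4 |R1  (J1: bond 3 brought effort, rest push out)

dq_C1/dt = F_Sf1 - 2*p_I1/5 - p_I2/9 - q_C1/48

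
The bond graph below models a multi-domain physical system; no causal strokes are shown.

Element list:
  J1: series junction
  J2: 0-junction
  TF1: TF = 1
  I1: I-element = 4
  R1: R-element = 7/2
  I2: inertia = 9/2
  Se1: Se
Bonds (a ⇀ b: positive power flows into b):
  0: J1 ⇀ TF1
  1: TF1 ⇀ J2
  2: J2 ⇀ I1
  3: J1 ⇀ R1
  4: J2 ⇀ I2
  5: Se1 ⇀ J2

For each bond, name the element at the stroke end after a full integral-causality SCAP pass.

b0 |J1
b1 |TF1
b2 |I1
b3 |R1
b4 |I2
b5 |J2

b5 →J2  (Se1 fixes effort; stroke away)
b1 →TF1  (J2 effort already set via bond 5)
b2 →I1  (common-e at J2 fixed by 5)
b4 →I2  (J2 effort already set via bond 5)
b0 →J1  (TF1: transformer flips bond 1)
b3 →R1  (J1 needs exactly one f-in)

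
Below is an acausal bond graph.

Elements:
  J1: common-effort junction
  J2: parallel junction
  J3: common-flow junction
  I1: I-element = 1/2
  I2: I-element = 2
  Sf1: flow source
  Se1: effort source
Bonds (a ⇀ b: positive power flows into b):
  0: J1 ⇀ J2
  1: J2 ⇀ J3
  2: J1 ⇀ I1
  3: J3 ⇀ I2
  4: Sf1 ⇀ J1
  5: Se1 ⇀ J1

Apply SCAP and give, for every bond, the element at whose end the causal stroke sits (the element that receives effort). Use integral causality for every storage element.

β0 →J2
β1 →J3
β2 →I1
β3 →I2
β4 →Sf1
β5 →J1

b4 →Sf1  (source Sf1 imposes f)
b5 →J1  (source Se1 imposes e)
b0 →J2  (J1: bond 5 brought effort, rest push out)
b2 →I1  (J1: bond 5 brought effort, rest push out)
b1 →J3  (J2: bond 0 brought effort, rest push out)
b3 →I2  (closing 1-jn rule on J3)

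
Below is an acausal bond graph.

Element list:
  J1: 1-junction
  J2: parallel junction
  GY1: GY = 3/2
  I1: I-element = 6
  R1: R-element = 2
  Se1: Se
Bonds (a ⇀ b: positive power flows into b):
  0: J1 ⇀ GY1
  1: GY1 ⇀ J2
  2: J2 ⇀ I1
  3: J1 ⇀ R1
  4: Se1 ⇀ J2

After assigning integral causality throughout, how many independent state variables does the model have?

β4 →J2  (Se1 fixes effort; stroke away)
β1 →GY1  (common-e at J2 fixed by 4)
β2 →I1  (0-jn J2 has e-setter on 4)
β0 →GY1  (GY1 both-in/both-out from 1)
β3 →J1  (J1 flow already set via bond 0)

1  (I1 all integral)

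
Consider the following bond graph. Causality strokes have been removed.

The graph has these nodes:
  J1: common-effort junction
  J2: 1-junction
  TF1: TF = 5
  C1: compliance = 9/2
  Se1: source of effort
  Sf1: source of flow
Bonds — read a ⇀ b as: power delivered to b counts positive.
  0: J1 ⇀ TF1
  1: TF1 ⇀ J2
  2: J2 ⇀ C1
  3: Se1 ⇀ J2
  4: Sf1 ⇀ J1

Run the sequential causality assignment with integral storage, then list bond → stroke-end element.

#3 stroke at J2  (source Se1 imposes e)
#4 stroke at Sf1  (Sf1 fixes flow; stroke at Sf1)
#0 stroke at J1  (only one effort-in slot at J1)
#1 stroke at TF1  (through TF1, causality passes straight; one stroke at TF1)
#2 stroke at J2  (common-f at J2 fixed by 1)

β0 →J1
β1 →TF1
β2 →J2
β3 →J2
β4 →Sf1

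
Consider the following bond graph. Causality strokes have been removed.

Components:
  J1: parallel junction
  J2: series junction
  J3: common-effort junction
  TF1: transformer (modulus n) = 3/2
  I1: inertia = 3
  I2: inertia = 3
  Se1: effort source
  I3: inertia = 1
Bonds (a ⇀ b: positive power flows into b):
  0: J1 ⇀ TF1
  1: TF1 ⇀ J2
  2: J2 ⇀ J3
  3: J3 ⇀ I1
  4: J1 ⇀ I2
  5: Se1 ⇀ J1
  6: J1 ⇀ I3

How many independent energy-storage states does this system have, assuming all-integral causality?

3  (I1, I2, I3 all integral)

β5 stroke→J1  (Se1: effort source, stroke at far end)
β0 stroke→TF1  (J1: bond 5 brought effort, rest push out)
β4 stroke→I2  (J1: bond 5 brought effort, rest push out)
β6 stroke→I3  (J1 effort already set via bond 5)
β1 stroke→J2  (through TF1, causality passes straight; one stroke at TF1)
β2 stroke→J3  (J2 needs exactly one f-in)
β3 stroke→I1  (J3: bond 2 brought effort, rest push out)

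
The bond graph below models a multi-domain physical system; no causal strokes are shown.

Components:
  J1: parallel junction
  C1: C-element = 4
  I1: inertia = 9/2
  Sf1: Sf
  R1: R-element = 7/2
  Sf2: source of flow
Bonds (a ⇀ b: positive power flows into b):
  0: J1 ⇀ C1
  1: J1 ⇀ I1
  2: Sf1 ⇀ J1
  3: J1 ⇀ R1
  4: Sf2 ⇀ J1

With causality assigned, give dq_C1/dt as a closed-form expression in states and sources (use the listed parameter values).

β2 stroke→Sf1  (source Sf1 imposes f)
β4 stroke→Sf2  (source Sf2 imposes f)
β0 stroke→J1  (prefer integral on C1)
β1 stroke→I1  (0-jn J1 has e-setter on 0)
β3 stroke→R1  (J1: bond 0 brought effort, rest push out)

dq_C1/dt = F_Sf1 + F_Sf2 - 2*p_I1/9 - q_C1/14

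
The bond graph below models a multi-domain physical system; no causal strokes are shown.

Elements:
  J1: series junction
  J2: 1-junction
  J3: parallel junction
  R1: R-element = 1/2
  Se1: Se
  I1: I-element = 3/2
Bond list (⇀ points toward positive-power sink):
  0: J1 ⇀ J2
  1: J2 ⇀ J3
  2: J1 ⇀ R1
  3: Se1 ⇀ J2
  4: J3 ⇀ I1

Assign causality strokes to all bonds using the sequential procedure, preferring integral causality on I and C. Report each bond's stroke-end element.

#0 |J2
#1 |J3
#2 |J1
#3 |J2
#4 |I1

#3 stroke at J2  (Se1 (Se) sets effort on bond)
#4 stroke at I1  (I1 integral (f out))
#1 stroke at J3  (J3 needs exactly one e-in)
#0 stroke at J2  (1-jn J2 has f-setter on 1)
#2 stroke at J1  (common-f at J1 fixed by 0)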